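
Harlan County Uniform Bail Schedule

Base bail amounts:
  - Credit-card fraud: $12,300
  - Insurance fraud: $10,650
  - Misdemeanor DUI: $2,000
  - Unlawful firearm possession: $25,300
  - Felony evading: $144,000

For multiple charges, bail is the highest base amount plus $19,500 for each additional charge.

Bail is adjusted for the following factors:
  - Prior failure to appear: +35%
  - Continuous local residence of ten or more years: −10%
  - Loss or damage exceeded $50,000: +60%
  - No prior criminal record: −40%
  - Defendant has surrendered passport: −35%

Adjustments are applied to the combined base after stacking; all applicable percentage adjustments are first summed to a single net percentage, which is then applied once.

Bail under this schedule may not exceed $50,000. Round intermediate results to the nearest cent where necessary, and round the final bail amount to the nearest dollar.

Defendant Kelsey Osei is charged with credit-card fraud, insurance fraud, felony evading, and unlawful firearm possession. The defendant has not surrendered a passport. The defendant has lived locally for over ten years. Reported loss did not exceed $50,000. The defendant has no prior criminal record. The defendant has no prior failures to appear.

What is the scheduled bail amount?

$50,000

Base amounts from the schedule: credit-card fraud $12,300; insurance fraud $10,650; felony evading $144,000; unlawful firearm possession $25,300.
Stacking rule: highest base plus $19,500 per additional charge. Highest is felony evading at $144,000; 3 additional charges → +$58,500. Combined base = $202,500.
Net percentage adjustment: −10% −40% = −50%. $202,500 × 0.5 = $101,250.
Result $101,250 exceeds the maximum of $50,000; bail is capped at $50,000.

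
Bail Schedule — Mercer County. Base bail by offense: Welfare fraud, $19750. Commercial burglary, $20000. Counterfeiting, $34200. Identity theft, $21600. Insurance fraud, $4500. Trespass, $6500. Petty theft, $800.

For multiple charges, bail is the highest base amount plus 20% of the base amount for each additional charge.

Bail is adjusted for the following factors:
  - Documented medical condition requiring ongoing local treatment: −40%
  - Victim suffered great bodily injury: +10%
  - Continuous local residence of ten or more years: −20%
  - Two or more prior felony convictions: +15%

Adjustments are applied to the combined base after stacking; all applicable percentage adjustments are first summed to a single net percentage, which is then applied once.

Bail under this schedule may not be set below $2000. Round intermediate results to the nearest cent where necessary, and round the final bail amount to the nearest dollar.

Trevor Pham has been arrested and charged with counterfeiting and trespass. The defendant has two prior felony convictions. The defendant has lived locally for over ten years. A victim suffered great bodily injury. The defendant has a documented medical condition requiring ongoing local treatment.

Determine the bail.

$23075

Base amounts from the schedule: counterfeiting $34200; trespass $6500.
Stacking rule: highest base plus 20% of each additional charge. Highest is counterfeiting at $34200. Additional: $6500 × 20% = $1300. Combined base = $34200 + $1300 = $35500.
Net percentage adjustment: −40% +10% −20% +15% = −35%. $35500 × 0.65 = $23075.
$23075 is at or above the $2000 minimum.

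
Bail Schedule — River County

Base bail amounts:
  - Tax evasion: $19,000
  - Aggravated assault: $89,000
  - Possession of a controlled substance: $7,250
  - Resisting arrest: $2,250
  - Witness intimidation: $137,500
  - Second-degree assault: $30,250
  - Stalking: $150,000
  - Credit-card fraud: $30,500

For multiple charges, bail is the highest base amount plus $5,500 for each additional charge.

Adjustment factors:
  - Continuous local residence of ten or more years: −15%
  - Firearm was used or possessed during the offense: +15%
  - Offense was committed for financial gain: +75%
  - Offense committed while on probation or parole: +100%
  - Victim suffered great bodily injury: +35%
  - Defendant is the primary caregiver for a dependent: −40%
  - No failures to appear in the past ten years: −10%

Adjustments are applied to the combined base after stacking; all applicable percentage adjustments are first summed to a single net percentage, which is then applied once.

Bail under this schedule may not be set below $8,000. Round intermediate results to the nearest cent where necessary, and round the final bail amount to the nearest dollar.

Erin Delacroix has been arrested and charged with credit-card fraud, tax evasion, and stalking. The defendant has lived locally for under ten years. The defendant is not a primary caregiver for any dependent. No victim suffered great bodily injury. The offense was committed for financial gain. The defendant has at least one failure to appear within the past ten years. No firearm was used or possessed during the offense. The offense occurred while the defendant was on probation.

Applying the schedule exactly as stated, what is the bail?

$442,750

Base amounts from the schedule: credit-card fraud $30,500; tax evasion $19,000; stalking $150,000.
Stacking rule: highest base plus $5,500 per additional charge. Highest is stalking at $150,000; 2 additional charges → +$11,000. Combined base = $161,000.
Net percentage adjustment: +75% +100% = +175%. $161,000 × 2.75 = $442,750.
$442,750 is at or above the $8,000 minimum.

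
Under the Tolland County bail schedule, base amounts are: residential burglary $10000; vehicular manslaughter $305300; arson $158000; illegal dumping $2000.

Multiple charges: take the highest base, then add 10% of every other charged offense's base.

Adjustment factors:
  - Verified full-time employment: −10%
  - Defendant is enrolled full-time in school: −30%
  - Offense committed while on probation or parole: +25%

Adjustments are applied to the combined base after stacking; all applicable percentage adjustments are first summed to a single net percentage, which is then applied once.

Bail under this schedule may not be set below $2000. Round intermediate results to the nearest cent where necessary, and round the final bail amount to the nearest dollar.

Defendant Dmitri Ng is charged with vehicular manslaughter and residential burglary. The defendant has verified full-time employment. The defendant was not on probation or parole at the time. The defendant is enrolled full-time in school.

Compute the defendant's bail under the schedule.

Base amounts from the schedule: vehicular manslaughter $305300; residential burglary $10000.
Stacking rule: highest base plus 10% of each additional charge. Highest is vehicular manslaughter at $305300. Additional: $10000 × 10% = $1000. Combined base = $305300 + $1000 = $306300.
Net percentage adjustment: −10% −30% = −40%. $306300 × 0.6 = $183780.
$183780 is at or above the $2000 minimum.

$183780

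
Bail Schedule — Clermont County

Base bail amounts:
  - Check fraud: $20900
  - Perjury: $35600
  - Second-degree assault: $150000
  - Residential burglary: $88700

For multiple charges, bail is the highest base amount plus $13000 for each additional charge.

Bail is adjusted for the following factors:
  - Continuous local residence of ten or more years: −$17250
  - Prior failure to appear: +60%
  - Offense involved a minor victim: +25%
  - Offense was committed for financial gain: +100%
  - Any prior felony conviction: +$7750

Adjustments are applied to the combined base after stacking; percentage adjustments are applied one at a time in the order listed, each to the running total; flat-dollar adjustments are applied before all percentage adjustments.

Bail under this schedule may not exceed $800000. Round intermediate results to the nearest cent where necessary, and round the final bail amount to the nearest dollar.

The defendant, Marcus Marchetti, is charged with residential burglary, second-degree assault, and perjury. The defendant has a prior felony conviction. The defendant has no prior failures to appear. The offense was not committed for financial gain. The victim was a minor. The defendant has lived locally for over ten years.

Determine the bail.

Base amounts from the schedule: residential burglary $88700; second-degree assault $150000; perjury $35600.
Stacking rule: highest base plus $13000 per additional charge. Highest is second-degree assault at $150000; 2 additional charges → +$26000. Combined base = $176000.
Continuous local residence of ten or more years (−$17250 flat): $176000 − $17250 = $158750.
Any prior felony conviction (+$7750 flat): $158750 + $7750 = $166500.
Offense involved a minor victim (+25%): $166500 × 1.25 = $208125.
$208125 is within the $800000 maximum.

$208125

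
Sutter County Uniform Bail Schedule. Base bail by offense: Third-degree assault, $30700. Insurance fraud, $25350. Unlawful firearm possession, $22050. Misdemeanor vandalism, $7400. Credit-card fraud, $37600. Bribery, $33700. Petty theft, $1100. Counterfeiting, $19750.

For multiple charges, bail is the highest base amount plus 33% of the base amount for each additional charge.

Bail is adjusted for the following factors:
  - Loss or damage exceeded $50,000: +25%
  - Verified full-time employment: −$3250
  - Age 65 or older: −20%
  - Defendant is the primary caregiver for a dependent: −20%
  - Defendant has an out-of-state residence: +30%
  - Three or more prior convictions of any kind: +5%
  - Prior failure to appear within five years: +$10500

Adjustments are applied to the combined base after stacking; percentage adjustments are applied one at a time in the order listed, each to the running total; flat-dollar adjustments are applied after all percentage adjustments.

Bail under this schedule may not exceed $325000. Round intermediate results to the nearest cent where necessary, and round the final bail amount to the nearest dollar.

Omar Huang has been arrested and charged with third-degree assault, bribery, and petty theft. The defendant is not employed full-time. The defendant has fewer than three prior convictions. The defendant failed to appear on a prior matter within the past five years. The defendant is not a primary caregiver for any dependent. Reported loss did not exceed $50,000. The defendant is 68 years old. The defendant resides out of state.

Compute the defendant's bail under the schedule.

Base amounts from the schedule: third-degree assault $30700; bribery $33700; petty theft $1100.
Stacking rule: highest base plus 33% of each additional charge. Highest is bribery at $33700. Additional: $30700 × 33% = $10131; $1100 × 33% = $363. Combined base = $33700 + $10494 = $44194.
Age 65 or older (−20%): $44194 × 0.8 = $35355.20.
Defendant has an out-of-state residence (+30%): $35355.20 × 1.3 = $45961.76.
Prior failure to appear within five years (+$10500 flat): $45961.76 + $10500 = $56461.76.
$56461.76 is within the $325000 maximum.
Rounded to the nearest dollar: $56462.

$56462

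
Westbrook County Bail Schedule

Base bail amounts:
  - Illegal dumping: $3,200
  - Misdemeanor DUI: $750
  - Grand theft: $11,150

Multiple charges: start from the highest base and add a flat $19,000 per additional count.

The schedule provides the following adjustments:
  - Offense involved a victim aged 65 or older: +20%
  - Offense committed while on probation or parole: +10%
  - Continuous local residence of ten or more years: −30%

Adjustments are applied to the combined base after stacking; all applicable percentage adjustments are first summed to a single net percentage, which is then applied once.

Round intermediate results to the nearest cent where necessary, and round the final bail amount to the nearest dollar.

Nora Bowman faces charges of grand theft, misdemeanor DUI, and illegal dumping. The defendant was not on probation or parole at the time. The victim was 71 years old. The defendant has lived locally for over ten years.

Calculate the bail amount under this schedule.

Base amounts from the schedule: grand theft $11,150; misdemeanor DUI $750; illegal dumping $3,200.
Stacking rule: highest base plus $19,000 per additional charge. Highest is grand theft at $11,150; 2 additional charges → +$38,000. Combined base = $49,150.
Net percentage adjustment: +20% −30% = −10%. $49,150 × 0.9 = $44,235.

$44,235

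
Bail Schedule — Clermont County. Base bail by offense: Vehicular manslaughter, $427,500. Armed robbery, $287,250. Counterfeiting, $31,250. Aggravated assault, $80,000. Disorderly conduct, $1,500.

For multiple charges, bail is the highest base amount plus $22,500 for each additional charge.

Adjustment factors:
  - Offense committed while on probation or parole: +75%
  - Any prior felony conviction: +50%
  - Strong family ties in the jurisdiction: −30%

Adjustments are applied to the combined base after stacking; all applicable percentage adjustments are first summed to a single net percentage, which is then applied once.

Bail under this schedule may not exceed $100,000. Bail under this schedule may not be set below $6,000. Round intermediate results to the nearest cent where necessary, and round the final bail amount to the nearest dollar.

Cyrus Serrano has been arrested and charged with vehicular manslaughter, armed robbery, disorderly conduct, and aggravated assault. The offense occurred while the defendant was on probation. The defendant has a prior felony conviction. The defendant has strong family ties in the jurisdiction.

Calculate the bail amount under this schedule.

$100,000

Base amounts from the schedule: vehicular manslaughter $427,500; armed robbery $287,250; disorderly conduct $1,500; aggravated assault $80,000.
Stacking rule: highest base plus $22,500 per additional charge. Highest is vehicular manslaughter at $427,500; 3 additional charges → +$67,500. Combined base = $495,000.
Net percentage adjustment: +75% +50% −30% = +95%. $495,000 × 1.95 = $965,250.
Result $965,250 exceeds the maximum of $100,000; bail is capped at $100,000.
$100,000 is at or above the $6,000 minimum.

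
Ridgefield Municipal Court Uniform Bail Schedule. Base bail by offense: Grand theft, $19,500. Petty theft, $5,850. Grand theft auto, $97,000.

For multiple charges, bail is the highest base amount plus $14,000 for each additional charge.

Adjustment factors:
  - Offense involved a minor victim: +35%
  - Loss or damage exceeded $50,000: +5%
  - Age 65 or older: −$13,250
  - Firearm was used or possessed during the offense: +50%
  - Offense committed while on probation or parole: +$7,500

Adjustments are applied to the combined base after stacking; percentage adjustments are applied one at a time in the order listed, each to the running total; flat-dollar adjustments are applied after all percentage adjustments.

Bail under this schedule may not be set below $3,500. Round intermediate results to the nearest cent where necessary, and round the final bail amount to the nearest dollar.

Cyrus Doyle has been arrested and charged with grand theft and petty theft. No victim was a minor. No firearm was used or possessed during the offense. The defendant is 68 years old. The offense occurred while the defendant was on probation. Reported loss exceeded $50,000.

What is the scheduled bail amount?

Base amounts from the schedule: grand theft $19,500; petty theft $5,850.
Stacking rule: highest base plus $14,000 per additional charge. Highest is grand theft at $19,500; 1 additional charge → +$14,000. Combined base = $33,500.
Loss or damage exceeded $50,000 (+5%): $33,500 × 1.05 = $35,175.
Age 65 or older (−$13,250 flat): $35,175 − $13,250 = $21,925.
Offense committed while on probation or parole (+$7,500 flat): $21,925 + $7,500 = $29,425.
$29,425 is at or above the $3,500 minimum.

$29,425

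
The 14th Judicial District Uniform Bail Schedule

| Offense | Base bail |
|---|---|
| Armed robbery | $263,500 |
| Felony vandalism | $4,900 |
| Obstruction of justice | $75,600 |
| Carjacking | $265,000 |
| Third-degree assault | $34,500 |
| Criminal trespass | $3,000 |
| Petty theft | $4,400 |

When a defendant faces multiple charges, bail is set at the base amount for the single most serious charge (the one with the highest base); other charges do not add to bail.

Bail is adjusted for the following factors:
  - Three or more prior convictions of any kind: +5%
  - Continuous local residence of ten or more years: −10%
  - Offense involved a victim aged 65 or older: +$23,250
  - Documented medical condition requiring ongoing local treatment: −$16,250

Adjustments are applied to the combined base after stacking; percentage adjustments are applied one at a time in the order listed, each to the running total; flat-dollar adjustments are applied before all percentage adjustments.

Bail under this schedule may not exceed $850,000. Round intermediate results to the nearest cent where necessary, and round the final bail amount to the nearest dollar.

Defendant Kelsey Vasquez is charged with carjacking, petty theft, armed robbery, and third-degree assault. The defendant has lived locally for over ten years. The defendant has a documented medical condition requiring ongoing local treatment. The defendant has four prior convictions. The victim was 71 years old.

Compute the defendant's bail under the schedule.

Base amounts from the schedule: carjacking $265,000; petty theft $4,400; armed robbery $263,500; third-degree assault $34,500.
Stacking rule: use the highest base only. Highest is carjacking at $265,000. Combined base = $265,000.
Offense involved a victim aged 65 or older (+$23,250 flat): $265,000 + $23,250 = $288,250.
Documented medical condition requiring ongoing local treatment (−$16,250 flat): $288,250 − $16,250 = $272,000.
Three or more prior convictions of any kind (+5%): $272,000 × 1.05 = $285,600.
Continuous local residence of ten or more years (−10%): $285,600 × 0.9 = $257,040.
$257,040 is within the $850,000 maximum.

$257,040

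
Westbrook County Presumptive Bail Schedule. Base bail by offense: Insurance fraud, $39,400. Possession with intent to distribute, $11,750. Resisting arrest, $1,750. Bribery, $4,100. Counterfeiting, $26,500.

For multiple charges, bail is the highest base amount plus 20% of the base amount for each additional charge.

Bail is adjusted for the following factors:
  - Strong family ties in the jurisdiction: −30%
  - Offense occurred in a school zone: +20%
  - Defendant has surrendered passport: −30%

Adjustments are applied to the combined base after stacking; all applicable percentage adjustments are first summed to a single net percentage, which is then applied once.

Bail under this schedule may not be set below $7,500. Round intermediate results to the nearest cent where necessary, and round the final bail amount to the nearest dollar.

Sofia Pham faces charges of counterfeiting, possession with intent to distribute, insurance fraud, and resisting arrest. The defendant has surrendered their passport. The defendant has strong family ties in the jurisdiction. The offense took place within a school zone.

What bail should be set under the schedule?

Base amounts from the schedule: counterfeiting $26,500; possession with intent to distribute $11,750; insurance fraud $39,400; resisting arrest $1,750.
Stacking rule: highest base plus 20% of each additional charge. Highest is insurance fraud at $39,400. Additional: $26,500 × 20% = $5,300; $11,750 × 20% = $2,350; $1,750 × 20% = $350. Combined base = $39,400 + $8,000 = $47,400.
Net percentage adjustment: −30% +20% −30% = −40%. $47,400 × 0.6 = $28,440.
$28,440 is at or above the $7,500 minimum.

$28,440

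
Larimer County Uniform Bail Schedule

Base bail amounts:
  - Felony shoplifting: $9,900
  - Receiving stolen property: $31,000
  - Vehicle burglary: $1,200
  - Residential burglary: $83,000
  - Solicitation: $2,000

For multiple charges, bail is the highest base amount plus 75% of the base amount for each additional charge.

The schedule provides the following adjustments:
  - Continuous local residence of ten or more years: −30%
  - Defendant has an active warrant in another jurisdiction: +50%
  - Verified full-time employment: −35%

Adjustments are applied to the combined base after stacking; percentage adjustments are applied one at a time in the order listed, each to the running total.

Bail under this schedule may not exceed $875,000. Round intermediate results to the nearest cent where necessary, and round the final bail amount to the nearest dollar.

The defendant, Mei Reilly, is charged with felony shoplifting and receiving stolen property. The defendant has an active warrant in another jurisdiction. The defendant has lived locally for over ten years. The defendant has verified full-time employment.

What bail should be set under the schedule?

$26,225

Base amounts from the schedule: felony shoplifting $9,900; receiving stolen property $31,000.
Stacking rule: highest base plus 75% of each additional charge. Highest is receiving stolen property at $31,000. Additional: $9,900 × 75% = $7,425. Combined base = $31,000 + $7,425 = $38,425.
Continuous local residence of ten or more years (−30%): $38,425 × 0.7 = $26,897.50.
Defendant has an active warrant in another jurisdiction (+50%): $26,897.50 × 1.5 = $40,346.25.
Verified full-time employment (−35%): $40,346.25 × 0.65 = $26,225.06.
$26,225.06 is within the $875,000 maximum.
Rounded to the nearest dollar: $26,225.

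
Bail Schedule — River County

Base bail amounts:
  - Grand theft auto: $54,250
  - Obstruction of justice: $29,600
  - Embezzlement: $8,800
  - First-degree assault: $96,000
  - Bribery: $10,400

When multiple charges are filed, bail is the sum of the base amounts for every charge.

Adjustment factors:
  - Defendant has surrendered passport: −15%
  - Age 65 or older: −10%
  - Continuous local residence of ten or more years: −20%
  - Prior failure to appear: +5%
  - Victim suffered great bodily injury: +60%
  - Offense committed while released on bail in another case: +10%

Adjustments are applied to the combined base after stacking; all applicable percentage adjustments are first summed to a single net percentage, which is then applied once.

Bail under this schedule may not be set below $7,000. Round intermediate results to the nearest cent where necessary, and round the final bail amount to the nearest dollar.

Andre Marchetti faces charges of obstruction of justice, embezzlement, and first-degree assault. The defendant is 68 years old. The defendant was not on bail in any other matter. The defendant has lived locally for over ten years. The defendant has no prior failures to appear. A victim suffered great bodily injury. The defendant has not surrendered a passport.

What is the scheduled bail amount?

Base amounts from the schedule: obstruction of justice $29,600; embezzlement $8,800; first-degree assault $96,000.
Stacking rule: sum of all bases. $29,600 + $8,800 + $96,000 = $134,400.
Net percentage adjustment: −10% −20% +60% = +30%. $134,400 × 1.3 = $174,720.
$174,720 is at or above the $7,000 minimum.

$174,720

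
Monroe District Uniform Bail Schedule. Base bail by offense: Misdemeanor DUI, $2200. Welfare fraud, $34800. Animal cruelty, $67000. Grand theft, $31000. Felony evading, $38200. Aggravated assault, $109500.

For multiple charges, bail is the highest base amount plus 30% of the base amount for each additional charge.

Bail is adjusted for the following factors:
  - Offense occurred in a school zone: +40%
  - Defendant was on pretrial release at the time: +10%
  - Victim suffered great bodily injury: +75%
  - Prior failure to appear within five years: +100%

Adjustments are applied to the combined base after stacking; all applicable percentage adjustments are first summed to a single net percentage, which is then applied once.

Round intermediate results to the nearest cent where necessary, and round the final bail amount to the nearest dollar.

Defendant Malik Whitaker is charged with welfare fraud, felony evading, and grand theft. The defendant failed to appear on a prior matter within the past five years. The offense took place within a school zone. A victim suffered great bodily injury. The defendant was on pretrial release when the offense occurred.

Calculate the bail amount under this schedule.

Base amounts from the schedule: welfare fraud $34800; felony evading $38200; grand theft $31000.
Stacking rule: highest base plus 30% of each additional charge. Highest is felony evading at $38200. Additional: $34800 × 30% = $10440; $31000 × 30% = $9300. Combined base = $38200 + $19740 = $57940.
Net percentage adjustment: +40% +10% +75% +100% = +225%. $57940 × 3.25 = $188305.

$188305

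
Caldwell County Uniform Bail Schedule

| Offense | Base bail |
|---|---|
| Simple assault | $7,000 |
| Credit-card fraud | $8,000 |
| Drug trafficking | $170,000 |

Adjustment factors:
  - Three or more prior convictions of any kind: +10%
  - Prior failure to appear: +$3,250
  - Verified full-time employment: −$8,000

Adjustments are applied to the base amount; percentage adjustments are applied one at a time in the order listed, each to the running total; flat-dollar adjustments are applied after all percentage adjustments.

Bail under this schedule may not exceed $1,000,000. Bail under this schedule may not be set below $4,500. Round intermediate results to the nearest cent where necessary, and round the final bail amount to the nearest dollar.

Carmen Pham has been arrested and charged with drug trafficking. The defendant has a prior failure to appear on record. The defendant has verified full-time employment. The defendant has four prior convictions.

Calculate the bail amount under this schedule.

$182,250

Base amounts from the schedule: drug trafficking $170,000.
Single charge. Combined base = $170,000.
Three or more prior convictions of any kind (+10%): $170,000 × 1.1 = $187,000.
Prior failure to appear (+$3,250 flat): $187,000 + $3,250 = $190,250.
Verified full-time employment (−$8,000 flat): $190,250 − $8,000 = $182,250.
$182,250 is within the $1,000,000 maximum.
$182,250 is at or above the $4,500 minimum.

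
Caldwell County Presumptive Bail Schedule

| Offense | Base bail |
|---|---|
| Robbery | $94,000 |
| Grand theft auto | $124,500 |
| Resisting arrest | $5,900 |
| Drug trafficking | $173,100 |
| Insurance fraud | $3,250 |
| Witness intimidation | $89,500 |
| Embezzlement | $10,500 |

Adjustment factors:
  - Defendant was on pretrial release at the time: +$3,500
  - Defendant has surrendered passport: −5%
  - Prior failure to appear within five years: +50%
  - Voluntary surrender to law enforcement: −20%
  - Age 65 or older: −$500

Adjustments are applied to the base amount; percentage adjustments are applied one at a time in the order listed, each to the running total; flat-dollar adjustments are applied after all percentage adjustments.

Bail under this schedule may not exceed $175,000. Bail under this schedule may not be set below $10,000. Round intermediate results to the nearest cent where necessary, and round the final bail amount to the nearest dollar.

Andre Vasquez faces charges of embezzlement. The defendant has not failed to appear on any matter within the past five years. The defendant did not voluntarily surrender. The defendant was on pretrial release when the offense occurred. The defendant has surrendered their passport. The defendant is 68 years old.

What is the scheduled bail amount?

$12,975

Base amounts from the schedule: embezzlement $10,500.
Single charge. Combined base = $10,500.
Defendant has surrendered passport (−5%): $10,500 × 0.95 = $9,975.
Defendant was on pretrial release at the time (+$3,500 flat): $9,975 + $3,500 = $13,475.
Age 65 or older (−$500 flat): $13,475 − $500 = $12,975.
$12,975 is within the $175,000 maximum.
$12,975 is at or above the $10,000 minimum.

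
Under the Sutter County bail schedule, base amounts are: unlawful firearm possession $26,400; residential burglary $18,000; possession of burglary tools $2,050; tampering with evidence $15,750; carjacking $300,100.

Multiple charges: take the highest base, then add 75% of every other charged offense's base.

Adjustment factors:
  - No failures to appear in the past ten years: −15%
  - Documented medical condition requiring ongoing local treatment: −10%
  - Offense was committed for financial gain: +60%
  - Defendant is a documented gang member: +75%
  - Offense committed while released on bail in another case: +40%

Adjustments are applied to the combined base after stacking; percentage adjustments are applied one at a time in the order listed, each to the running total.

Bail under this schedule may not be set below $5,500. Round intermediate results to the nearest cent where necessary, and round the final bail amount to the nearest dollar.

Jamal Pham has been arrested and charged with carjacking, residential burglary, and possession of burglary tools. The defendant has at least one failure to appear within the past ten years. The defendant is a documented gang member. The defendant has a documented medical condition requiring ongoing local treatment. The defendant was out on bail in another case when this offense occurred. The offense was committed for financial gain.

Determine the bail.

Base amounts from the schedule: carjacking $300,100; residential burglary $18,000; possession of burglary tools $2,050.
Stacking rule: highest base plus 75% of each additional charge. Highest is carjacking at $300,100. Additional: $18,000 × 75% = $13,500; $2,050 × 75% = $1,537.50. Combined base = $300,100 + $15,037.50 = $315,137.50.
Documented medical condition requiring ongoing local treatment (−10%): $315,137.50 × 0.9 = $283,623.75.
Offense was committed for financial gain (+60%): $283,623.75 × 1.6 = $453,798.
Defendant is a documented gang member (+75%): $453,798 × 1.75 = $794,146.50.
Offense committed while released on bail in another case (+40%): $794,146.50 × 1.4 = $1,111,805.10.
$1,111,805.10 is at or above the $5,500 minimum.
Rounded to the nearest dollar: $1,111,805.

$1,111,805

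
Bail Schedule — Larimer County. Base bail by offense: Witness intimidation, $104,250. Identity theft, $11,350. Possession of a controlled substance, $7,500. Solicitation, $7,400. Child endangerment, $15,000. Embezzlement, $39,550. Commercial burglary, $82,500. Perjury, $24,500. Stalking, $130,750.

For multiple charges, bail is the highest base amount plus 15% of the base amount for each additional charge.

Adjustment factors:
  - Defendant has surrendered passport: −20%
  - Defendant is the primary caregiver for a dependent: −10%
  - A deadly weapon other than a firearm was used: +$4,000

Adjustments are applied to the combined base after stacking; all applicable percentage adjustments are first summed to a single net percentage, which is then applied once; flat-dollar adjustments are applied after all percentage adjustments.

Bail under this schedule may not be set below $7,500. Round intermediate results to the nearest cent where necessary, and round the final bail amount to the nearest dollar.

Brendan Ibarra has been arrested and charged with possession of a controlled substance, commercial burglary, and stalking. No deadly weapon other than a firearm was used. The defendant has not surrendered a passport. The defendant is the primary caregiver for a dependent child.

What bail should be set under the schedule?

Base amounts from the schedule: possession of a controlled substance $7,500; commercial burglary $82,500; stalking $130,750.
Stacking rule: highest base plus 15% of each additional charge. Highest is stalking at $130,750. Additional: $7,500 × 15% = $1,125; $82,500 × 15% = $12,375. Combined base = $130,750 + $13,500 = $144,250.
Defendant is the primary caregiver for a dependent (−10%): $144,250 × 0.9 = $129,825.
$129,825 is at or above the $7,500 minimum.

$129,825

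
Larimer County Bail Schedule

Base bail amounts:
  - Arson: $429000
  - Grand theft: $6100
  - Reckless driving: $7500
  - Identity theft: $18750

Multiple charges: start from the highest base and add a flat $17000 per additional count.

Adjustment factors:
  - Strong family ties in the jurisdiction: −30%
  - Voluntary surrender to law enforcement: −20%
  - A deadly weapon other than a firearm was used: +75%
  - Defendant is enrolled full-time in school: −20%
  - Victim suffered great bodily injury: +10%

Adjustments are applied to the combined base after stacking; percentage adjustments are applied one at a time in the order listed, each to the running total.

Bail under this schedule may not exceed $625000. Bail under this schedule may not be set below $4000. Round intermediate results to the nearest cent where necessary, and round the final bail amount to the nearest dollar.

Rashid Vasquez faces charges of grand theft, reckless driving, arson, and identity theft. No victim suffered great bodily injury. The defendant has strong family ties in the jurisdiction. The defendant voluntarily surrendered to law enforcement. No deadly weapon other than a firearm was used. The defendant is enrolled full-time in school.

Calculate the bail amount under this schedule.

$215040

Base amounts from the schedule: grand theft $6100; reckless driving $7500; arson $429000; identity theft $18750.
Stacking rule: highest base plus $17000 per additional charge. Highest is arson at $429000; 3 additional charges → +$51000. Combined base = $480000.
Strong family ties in the jurisdiction (−30%): $480000 × 0.7 = $336000.
Voluntary surrender to law enforcement (−20%): $336000 × 0.8 = $268800.
Defendant is enrolled full-time in school (−20%): $268800 × 0.8 = $215040.
$215040 is within the $625000 maximum.
$215040 is at or above the $4000 minimum.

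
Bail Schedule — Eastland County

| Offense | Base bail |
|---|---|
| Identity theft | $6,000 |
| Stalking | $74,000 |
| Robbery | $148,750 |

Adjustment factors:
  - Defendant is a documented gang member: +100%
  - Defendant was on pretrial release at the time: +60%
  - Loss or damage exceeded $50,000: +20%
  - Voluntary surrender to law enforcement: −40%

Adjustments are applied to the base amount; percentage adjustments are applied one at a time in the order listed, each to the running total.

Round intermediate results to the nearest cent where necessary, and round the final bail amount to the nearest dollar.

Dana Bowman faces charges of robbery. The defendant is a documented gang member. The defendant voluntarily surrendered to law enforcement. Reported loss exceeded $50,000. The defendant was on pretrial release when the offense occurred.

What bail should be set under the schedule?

$342,720

Base amounts from the schedule: robbery $148,750.
Single charge. Combined base = $148,750.
Defendant is a documented gang member (+100%): $148,750 × 2 = $297,500.
Defendant was on pretrial release at the time (+60%): $297,500 × 1.6 = $476,000.
Loss or damage exceeded $50,000 (+20%): $476,000 × 1.2 = $571,200.
Voluntary surrender to law enforcement (−40%): $571,200 × 0.6 = $342,720.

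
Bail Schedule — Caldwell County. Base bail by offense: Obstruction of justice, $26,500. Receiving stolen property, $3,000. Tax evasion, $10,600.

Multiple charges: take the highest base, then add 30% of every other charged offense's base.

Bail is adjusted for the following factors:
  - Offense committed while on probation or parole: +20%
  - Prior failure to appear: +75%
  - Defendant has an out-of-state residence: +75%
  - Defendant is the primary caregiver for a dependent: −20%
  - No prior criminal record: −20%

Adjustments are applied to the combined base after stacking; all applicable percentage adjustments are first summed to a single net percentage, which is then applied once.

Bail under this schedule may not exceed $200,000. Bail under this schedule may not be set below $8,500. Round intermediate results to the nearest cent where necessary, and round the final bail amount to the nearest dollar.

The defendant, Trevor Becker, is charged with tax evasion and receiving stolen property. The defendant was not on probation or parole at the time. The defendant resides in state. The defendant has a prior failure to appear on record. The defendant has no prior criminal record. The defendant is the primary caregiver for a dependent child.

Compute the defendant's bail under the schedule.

$15,525

Base amounts from the schedule: tax evasion $10,600; receiving stolen property $3,000.
Stacking rule: highest base plus 30% of each additional charge. Highest is tax evasion at $10,600. Additional: $3,000 × 30% = $900. Combined base = $10,600 + $900 = $11,500.
Net percentage adjustment: +75% −20% −20% = +35%. $11,500 × 1.35 = $15,525.
$15,525 is within the $200,000 maximum.
$15,525 is at or above the $8,500 minimum.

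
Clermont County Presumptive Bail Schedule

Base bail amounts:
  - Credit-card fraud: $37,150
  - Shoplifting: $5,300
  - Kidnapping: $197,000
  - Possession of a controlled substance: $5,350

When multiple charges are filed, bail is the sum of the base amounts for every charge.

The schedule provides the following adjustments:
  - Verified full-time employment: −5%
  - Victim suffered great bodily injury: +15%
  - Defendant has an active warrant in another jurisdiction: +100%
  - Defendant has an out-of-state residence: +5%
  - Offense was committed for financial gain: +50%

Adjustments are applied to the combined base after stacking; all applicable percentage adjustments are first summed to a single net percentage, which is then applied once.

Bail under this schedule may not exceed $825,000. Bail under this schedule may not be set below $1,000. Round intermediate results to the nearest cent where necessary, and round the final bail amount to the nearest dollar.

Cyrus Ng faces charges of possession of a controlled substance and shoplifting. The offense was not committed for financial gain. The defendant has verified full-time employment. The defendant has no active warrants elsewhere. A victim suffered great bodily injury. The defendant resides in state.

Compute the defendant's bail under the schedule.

Base amounts from the schedule: possession of a controlled substance $5,350; shoplifting $5,300.
Stacking rule: sum of all bases. $5,350 + $5,300 = $10,650.
Net percentage adjustment: −5% +15% = +10%. $10,650 × 1.1 = $11,715.
$11,715 is within the $825,000 maximum.
$11,715 is at or above the $1,000 minimum.

$11,715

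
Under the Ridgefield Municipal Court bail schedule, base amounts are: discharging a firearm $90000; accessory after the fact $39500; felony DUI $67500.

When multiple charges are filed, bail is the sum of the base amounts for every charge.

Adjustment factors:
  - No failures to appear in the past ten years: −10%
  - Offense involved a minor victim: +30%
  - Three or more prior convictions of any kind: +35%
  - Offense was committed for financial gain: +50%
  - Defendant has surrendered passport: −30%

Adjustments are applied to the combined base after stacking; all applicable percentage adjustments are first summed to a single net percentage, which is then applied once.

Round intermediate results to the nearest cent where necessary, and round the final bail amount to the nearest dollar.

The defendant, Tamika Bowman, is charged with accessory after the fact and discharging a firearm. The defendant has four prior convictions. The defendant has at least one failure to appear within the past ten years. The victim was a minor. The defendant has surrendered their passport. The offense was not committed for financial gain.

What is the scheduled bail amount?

Base amounts from the schedule: accessory after the fact $39500; discharging a firearm $90000.
Stacking rule: sum of all bases. $39500 + $90000 = $129500.
Net percentage adjustment: +30% +35% −30% = +35%. $129500 × 1.35 = $174825.

$174825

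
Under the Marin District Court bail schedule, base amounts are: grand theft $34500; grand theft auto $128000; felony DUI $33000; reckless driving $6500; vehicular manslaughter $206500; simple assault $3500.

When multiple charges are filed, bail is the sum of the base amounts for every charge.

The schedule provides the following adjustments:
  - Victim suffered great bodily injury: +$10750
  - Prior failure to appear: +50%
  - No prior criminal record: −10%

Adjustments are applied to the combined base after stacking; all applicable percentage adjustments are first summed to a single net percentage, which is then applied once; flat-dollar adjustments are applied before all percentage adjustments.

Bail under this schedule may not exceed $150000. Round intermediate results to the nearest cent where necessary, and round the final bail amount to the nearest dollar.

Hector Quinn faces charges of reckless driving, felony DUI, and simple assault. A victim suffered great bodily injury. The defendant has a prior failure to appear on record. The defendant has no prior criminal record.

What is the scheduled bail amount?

Base amounts from the schedule: reckless driving $6500; felony DUI $33000; simple assault $3500.
Stacking rule: sum of all bases. $6500 + $33000 + $3500 = $43000.
Victim suffered great bodily injury (+$10750 flat): $43000 + $10750 = $53750.
Net percentage adjustment: +50% −10% = +40%. $53750 × 1.4 = $75250.
$75250 is within the $150000 maximum.

$75250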